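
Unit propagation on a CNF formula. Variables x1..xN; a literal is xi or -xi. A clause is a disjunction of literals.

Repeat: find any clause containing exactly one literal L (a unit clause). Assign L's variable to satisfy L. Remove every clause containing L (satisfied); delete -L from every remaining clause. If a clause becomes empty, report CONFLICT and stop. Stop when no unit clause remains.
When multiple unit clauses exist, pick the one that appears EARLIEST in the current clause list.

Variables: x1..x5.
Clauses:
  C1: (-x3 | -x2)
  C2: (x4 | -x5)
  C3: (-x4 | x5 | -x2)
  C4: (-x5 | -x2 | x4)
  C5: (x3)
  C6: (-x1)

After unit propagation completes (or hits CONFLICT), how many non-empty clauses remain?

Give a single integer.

unit clause [3] forces x3=T; simplify:
  drop -3 from [-3, -2] -> [-2]
  satisfied 1 clause(s); 5 remain; assigned so far: [3]
unit clause [-2] forces x2=F; simplify:
  satisfied 3 clause(s); 2 remain; assigned so far: [2, 3]
unit clause [-1] forces x1=F; simplify:
  satisfied 1 clause(s); 1 remain; assigned so far: [1, 2, 3]

Answer: 1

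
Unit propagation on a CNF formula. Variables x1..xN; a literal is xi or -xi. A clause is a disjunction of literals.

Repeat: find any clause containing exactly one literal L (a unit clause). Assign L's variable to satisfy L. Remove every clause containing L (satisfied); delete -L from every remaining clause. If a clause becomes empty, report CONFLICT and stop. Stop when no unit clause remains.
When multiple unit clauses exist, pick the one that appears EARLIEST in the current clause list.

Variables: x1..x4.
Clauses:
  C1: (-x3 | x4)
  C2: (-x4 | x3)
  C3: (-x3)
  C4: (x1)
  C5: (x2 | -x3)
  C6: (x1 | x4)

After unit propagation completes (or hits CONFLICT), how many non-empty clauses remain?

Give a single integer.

unit clause [-3] forces x3=F; simplify:
  drop 3 from [-4, 3] -> [-4]
  satisfied 3 clause(s); 3 remain; assigned so far: [3]
unit clause [-4] forces x4=F; simplify:
  drop 4 from [1, 4] -> [1]
  satisfied 1 clause(s); 2 remain; assigned so far: [3, 4]
unit clause [1] forces x1=T; simplify:
  satisfied 2 clause(s); 0 remain; assigned so far: [1, 3, 4]

Answer: 0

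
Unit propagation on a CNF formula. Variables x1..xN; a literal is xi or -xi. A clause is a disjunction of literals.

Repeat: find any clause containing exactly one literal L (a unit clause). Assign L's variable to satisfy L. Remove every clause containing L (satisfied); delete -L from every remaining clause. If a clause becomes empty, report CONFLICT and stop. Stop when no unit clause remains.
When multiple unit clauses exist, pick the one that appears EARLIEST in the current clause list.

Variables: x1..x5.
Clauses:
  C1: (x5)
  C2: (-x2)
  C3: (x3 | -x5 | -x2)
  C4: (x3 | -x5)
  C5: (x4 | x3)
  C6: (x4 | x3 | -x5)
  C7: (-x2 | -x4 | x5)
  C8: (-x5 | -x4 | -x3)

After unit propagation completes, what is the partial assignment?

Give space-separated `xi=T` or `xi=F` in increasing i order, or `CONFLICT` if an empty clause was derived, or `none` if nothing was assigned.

unit clause [5] forces x5=T; simplify:
  drop -5 from [3, -5, -2] -> [3, -2]
  drop -5 from [3, -5] -> [3]
  drop -5 from [4, 3, -5] -> [4, 3]
  drop -5 from [-5, -4, -3] -> [-4, -3]
  satisfied 2 clause(s); 6 remain; assigned so far: [5]
unit clause [-2] forces x2=F; simplify:
  satisfied 2 clause(s); 4 remain; assigned so far: [2, 5]
unit clause [3] forces x3=T; simplify:
  drop -3 from [-4, -3] -> [-4]
  satisfied 3 clause(s); 1 remain; assigned so far: [2, 3, 5]
unit clause [-4] forces x4=F; simplify:
  satisfied 1 clause(s); 0 remain; assigned so far: [2, 3, 4, 5]

Answer: x2=F x3=T x4=F x5=T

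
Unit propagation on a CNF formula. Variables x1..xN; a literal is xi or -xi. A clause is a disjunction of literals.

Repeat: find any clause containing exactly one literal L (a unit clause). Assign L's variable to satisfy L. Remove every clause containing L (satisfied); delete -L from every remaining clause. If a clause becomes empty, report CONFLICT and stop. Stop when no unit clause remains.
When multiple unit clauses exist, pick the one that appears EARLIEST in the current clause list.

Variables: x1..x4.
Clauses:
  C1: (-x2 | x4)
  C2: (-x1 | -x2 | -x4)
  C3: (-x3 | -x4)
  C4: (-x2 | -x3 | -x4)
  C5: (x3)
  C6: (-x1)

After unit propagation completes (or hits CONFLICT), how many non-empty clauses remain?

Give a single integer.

unit clause [3] forces x3=T; simplify:
  drop -3 from [-3, -4] -> [-4]
  drop -3 from [-2, -3, -4] -> [-2, -4]
  satisfied 1 clause(s); 5 remain; assigned so far: [3]
unit clause [-4] forces x4=F; simplify:
  drop 4 from [-2, 4] -> [-2]
  satisfied 3 clause(s); 2 remain; assigned so far: [3, 4]
unit clause [-2] forces x2=F; simplify:
  satisfied 1 clause(s); 1 remain; assigned so far: [2, 3, 4]
unit clause [-1] forces x1=F; simplify:
  satisfied 1 clause(s); 0 remain; assigned so far: [1, 2, 3, 4]

Answer: 0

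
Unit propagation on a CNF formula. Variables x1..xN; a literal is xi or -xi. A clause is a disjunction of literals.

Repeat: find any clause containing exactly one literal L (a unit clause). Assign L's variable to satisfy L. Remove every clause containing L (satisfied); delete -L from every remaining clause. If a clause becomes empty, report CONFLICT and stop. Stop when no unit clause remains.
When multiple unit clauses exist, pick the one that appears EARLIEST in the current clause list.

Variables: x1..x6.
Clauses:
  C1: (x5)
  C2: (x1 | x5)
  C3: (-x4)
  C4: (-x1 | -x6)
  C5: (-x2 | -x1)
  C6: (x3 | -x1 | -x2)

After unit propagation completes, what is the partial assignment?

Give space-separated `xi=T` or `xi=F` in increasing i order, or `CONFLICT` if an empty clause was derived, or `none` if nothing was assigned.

unit clause [5] forces x5=T; simplify:
  satisfied 2 clause(s); 4 remain; assigned so far: [5]
unit clause [-4] forces x4=F; simplify:
  satisfied 1 clause(s); 3 remain; assigned so far: [4, 5]

Answer: x4=F x5=T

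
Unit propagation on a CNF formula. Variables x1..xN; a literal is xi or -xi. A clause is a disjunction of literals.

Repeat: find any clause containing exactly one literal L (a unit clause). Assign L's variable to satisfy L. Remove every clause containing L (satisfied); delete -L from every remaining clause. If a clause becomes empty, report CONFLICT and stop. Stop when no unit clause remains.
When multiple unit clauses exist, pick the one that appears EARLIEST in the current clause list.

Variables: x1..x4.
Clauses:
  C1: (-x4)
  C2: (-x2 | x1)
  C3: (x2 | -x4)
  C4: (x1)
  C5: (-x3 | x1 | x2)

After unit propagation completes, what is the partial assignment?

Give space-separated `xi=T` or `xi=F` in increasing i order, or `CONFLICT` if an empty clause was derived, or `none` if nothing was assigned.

Answer: x1=T x4=F

Derivation:
unit clause [-4] forces x4=F; simplify:
  satisfied 2 clause(s); 3 remain; assigned so far: [4]
unit clause [1] forces x1=T; simplify:
  satisfied 3 clause(s); 0 remain; assigned so far: [1, 4]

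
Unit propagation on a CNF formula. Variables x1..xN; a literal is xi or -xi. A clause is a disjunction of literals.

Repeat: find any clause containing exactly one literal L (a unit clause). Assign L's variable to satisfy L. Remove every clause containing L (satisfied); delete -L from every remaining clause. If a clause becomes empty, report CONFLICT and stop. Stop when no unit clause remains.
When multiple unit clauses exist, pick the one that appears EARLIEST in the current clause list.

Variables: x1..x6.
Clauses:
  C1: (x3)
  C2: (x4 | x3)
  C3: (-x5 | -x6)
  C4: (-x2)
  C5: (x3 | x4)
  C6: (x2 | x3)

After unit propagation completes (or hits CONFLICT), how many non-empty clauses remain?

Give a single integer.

unit clause [3] forces x3=T; simplify:
  satisfied 4 clause(s); 2 remain; assigned so far: [3]
unit clause [-2] forces x2=F; simplify:
  satisfied 1 clause(s); 1 remain; assigned so far: [2, 3]

Answer: 1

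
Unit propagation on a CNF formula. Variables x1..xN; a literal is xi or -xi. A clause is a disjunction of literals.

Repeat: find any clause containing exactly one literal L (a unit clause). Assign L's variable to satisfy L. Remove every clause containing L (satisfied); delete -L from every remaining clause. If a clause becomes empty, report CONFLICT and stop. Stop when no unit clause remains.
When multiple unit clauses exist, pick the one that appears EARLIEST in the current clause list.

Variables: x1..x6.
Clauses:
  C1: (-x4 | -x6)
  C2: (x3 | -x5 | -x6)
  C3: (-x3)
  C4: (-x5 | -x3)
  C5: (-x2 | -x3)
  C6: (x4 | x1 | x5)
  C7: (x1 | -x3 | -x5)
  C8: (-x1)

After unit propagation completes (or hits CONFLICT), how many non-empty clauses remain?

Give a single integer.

unit clause [-3] forces x3=F; simplify:
  drop 3 from [3, -5, -6] -> [-5, -6]
  satisfied 4 clause(s); 4 remain; assigned so far: [3]
unit clause [-1] forces x1=F; simplify:
  drop 1 from [4, 1, 5] -> [4, 5]
  satisfied 1 clause(s); 3 remain; assigned so far: [1, 3]

Answer: 3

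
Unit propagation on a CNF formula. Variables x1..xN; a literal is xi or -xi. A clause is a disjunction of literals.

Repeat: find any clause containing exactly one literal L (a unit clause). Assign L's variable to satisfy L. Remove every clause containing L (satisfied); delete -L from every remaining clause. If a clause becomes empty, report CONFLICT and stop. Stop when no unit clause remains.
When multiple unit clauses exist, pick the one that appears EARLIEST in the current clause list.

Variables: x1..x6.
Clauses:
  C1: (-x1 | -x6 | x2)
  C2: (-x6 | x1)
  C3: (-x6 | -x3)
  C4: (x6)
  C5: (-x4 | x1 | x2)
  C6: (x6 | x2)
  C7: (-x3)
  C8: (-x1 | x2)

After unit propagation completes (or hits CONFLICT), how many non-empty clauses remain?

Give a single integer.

Answer: 0

Derivation:
unit clause [6] forces x6=T; simplify:
  drop -6 from [-1, -6, 2] -> [-1, 2]
  drop -6 from [-6, 1] -> [1]
  drop -6 from [-6, -3] -> [-3]
  satisfied 2 clause(s); 6 remain; assigned so far: [6]
unit clause [1] forces x1=T; simplify:
  drop -1 from [-1, 2] -> [2]
  drop -1 from [-1, 2] -> [2]
  satisfied 2 clause(s); 4 remain; assigned so far: [1, 6]
unit clause [2] forces x2=T; simplify:
  satisfied 2 clause(s); 2 remain; assigned so far: [1, 2, 6]
unit clause [-3] forces x3=F; simplify:
  satisfied 2 clause(s); 0 remain; assigned so far: [1, 2, 3, 6]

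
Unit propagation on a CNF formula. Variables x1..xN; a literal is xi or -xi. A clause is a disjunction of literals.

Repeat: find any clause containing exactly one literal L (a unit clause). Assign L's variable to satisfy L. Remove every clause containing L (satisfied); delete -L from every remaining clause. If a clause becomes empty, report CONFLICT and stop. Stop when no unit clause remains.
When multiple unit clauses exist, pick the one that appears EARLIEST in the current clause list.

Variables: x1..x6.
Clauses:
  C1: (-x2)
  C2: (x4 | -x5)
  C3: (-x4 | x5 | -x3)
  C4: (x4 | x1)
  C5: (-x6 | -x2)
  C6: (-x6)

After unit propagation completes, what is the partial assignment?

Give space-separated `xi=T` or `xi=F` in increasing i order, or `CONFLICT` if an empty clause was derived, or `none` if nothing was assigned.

unit clause [-2] forces x2=F; simplify:
  satisfied 2 clause(s); 4 remain; assigned so far: [2]
unit clause [-6] forces x6=F; simplify:
  satisfied 1 clause(s); 3 remain; assigned so far: [2, 6]

Answer: x2=F x6=F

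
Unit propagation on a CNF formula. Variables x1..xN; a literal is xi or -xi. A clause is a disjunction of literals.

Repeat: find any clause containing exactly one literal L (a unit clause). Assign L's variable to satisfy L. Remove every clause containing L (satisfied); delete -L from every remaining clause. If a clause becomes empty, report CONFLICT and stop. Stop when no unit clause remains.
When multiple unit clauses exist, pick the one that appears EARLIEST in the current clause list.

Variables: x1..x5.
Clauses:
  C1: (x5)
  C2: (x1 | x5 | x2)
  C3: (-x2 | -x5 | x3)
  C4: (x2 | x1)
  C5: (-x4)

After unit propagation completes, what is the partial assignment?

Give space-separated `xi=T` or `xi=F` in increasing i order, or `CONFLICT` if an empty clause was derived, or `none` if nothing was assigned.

unit clause [5] forces x5=T; simplify:
  drop -5 from [-2, -5, 3] -> [-2, 3]
  satisfied 2 clause(s); 3 remain; assigned so far: [5]
unit clause [-4] forces x4=F; simplify:
  satisfied 1 clause(s); 2 remain; assigned so far: [4, 5]

Answer: x4=F x5=T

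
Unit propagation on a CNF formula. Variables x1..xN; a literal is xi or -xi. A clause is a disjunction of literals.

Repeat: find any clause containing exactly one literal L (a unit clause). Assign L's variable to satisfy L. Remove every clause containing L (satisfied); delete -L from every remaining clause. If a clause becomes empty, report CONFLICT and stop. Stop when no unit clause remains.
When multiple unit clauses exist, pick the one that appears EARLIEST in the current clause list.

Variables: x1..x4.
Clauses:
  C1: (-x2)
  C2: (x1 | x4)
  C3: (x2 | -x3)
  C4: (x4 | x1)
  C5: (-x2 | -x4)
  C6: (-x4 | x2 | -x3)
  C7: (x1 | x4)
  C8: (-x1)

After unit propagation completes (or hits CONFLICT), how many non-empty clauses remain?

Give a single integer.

Answer: 0

Derivation:
unit clause [-2] forces x2=F; simplify:
  drop 2 from [2, -3] -> [-3]
  drop 2 from [-4, 2, -3] -> [-4, -3]
  satisfied 2 clause(s); 6 remain; assigned so far: [2]
unit clause [-3] forces x3=F; simplify:
  satisfied 2 clause(s); 4 remain; assigned so far: [2, 3]
unit clause [-1] forces x1=F; simplify:
  drop 1 from [1, 4] -> [4]
  drop 1 from [4, 1] -> [4]
  drop 1 from [1, 4] -> [4]
  satisfied 1 clause(s); 3 remain; assigned so far: [1, 2, 3]
unit clause [4] forces x4=T; simplify:
  satisfied 3 clause(s); 0 remain; assigned so far: [1, 2, 3, 4]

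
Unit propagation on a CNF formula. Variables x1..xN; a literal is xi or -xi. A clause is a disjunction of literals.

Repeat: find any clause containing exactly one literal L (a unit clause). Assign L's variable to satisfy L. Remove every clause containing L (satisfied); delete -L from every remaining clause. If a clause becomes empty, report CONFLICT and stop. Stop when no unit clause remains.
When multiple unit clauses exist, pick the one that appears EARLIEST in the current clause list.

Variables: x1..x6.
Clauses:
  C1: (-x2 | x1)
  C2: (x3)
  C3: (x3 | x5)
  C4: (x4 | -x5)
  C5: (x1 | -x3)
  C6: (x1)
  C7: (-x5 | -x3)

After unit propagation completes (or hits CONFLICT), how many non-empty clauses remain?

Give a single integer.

Answer: 0

Derivation:
unit clause [3] forces x3=T; simplify:
  drop -3 from [1, -3] -> [1]
  drop -3 from [-5, -3] -> [-5]
  satisfied 2 clause(s); 5 remain; assigned so far: [3]
unit clause [1] forces x1=T; simplify:
  satisfied 3 clause(s); 2 remain; assigned so far: [1, 3]
unit clause [-5] forces x5=F; simplify:
  satisfied 2 clause(s); 0 remain; assigned so far: [1, 3, 5]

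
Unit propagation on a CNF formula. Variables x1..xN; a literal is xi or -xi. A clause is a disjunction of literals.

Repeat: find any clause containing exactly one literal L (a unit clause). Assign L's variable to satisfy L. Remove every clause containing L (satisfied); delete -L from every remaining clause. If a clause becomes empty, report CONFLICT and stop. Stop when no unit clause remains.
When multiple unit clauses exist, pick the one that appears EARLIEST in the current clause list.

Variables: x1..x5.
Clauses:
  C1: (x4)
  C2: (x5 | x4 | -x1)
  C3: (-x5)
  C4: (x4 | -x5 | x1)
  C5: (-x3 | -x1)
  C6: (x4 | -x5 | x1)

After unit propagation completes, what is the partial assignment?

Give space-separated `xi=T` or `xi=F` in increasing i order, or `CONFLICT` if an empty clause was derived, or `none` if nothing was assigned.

unit clause [4] forces x4=T; simplify:
  satisfied 4 clause(s); 2 remain; assigned so far: [4]
unit clause [-5] forces x5=F; simplify:
  satisfied 1 clause(s); 1 remain; assigned so far: [4, 5]

Answer: x4=T x5=F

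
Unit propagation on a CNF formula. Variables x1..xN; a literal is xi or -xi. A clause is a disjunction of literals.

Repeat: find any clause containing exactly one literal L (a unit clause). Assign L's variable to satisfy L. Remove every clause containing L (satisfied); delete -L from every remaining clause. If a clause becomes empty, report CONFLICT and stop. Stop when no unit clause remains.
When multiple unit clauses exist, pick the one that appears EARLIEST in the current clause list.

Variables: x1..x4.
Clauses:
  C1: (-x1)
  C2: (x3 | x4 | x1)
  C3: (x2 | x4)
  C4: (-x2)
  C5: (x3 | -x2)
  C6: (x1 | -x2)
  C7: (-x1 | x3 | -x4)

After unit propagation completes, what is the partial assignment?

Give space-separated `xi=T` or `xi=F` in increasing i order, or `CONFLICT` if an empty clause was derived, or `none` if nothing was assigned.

unit clause [-1] forces x1=F; simplify:
  drop 1 from [3, 4, 1] -> [3, 4]
  drop 1 from [1, -2] -> [-2]
  satisfied 2 clause(s); 5 remain; assigned so far: [1]
unit clause [-2] forces x2=F; simplify:
  drop 2 from [2, 4] -> [4]
  satisfied 3 clause(s); 2 remain; assigned so far: [1, 2]
unit clause [4] forces x4=T; simplify:
  satisfied 2 clause(s); 0 remain; assigned so far: [1, 2, 4]

Answer: x1=F x2=F x4=T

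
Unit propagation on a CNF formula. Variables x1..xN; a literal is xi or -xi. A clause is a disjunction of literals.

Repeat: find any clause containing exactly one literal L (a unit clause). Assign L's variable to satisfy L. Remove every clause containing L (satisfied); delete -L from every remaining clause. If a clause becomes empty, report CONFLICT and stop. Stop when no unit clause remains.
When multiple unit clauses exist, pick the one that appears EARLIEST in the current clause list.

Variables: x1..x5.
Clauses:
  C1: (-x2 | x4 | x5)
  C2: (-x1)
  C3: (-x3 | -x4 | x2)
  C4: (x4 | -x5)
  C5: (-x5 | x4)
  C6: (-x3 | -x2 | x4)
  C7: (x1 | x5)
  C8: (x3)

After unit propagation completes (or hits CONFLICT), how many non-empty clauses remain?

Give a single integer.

unit clause [-1] forces x1=F; simplify:
  drop 1 from [1, 5] -> [5]
  satisfied 1 clause(s); 7 remain; assigned so far: [1]
unit clause [5] forces x5=T; simplify:
  drop -5 from [4, -5] -> [4]
  drop -5 from [-5, 4] -> [4]
  satisfied 2 clause(s); 5 remain; assigned so far: [1, 5]
unit clause [4] forces x4=T; simplify:
  drop -4 from [-3, -4, 2] -> [-3, 2]
  satisfied 3 clause(s); 2 remain; assigned so far: [1, 4, 5]
unit clause [3] forces x3=T; simplify:
  drop -3 from [-3, 2] -> [2]
  satisfied 1 clause(s); 1 remain; assigned so far: [1, 3, 4, 5]
unit clause [2] forces x2=T; simplify:
  satisfied 1 clause(s); 0 remain; assigned so far: [1, 2, 3, 4, 5]

Answer: 0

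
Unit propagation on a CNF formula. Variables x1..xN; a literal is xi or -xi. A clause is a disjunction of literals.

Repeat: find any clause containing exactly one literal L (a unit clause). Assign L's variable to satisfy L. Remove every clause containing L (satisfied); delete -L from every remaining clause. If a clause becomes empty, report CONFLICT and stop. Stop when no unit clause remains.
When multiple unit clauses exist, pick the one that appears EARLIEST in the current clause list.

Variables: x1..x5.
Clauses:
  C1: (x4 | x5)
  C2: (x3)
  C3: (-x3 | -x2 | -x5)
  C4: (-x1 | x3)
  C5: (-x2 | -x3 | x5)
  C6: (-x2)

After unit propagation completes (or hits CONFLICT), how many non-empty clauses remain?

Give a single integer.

Answer: 1

Derivation:
unit clause [3] forces x3=T; simplify:
  drop -3 from [-3, -2, -5] -> [-2, -5]
  drop -3 from [-2, -3, 5] -> [-2, 5]
  satisfied 2 clause(s); 4 remain; assigned so far: [3]
unit clause [-2] forces x2=F; simplify:
  satisfied 3 clause(s); 1 remain; assigned so far: [2, 3]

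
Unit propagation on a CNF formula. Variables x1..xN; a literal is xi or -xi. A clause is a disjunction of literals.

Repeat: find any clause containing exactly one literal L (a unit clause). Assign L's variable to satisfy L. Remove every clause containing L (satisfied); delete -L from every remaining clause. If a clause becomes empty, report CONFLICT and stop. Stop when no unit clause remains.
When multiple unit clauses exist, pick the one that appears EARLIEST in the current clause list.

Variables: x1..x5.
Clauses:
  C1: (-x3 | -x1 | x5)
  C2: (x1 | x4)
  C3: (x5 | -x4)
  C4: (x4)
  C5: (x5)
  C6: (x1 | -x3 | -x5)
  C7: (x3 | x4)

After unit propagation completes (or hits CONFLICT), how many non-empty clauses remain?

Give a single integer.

Answer: 1

Derivation:
unit clause [4] forces x4=T; simplify:
  drop -4 from [5, -4] -> [5]
  satisfied 3 clause(s); 4 remain; assigned so far: [4]
unit clause [5] forces x5=T; simplify:
  drop -5 from [1, -3, -5] -> [1, -3]
  satisfied 3 clause(s); 1 remain; assigned so far: [4, 5]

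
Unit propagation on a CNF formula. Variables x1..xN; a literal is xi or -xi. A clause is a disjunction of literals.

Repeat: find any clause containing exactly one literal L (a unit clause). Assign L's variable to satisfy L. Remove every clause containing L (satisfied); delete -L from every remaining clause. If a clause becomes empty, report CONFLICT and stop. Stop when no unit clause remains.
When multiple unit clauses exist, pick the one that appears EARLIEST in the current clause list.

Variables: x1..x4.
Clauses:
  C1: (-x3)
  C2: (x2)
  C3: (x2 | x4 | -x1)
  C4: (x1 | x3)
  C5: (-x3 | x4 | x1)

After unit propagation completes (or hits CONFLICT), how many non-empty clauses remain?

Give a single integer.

unit clause [-3] forces x3=F; simplify:
  drop 3 from [1, 3] -> [1]
  satisfied 2 clause(s); 3 remain; assigned so far: [3]
unit clause [2] forces x2=T; simplify:
  satisfied 2 clause(s); 1 remain; assigned so far: [2, 3]
unit clause [1] forces x1=T; simplify:
  satisfied 1 clause(s); 0 remain; assigned so far: [1, 2, 3]

Answer: 0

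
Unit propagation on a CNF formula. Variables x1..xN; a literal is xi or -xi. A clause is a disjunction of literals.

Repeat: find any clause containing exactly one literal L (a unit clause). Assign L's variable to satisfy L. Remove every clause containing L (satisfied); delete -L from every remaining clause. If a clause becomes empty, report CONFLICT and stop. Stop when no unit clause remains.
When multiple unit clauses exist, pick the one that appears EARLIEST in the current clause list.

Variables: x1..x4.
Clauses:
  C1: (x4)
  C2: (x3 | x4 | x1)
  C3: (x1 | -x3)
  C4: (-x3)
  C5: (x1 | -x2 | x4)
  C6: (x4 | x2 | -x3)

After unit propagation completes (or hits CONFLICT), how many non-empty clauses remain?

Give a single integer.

Answer: 0

Derivation:
unit clause [4] forces x4=T; simplify:
  satisfied 4 clause(s); 2 remain; assigned so far: [4]
unit clause [-3] forces x3=F; simplify:
  satisfied 2 clause(s); 0 remain; assigned so far: [3, 4]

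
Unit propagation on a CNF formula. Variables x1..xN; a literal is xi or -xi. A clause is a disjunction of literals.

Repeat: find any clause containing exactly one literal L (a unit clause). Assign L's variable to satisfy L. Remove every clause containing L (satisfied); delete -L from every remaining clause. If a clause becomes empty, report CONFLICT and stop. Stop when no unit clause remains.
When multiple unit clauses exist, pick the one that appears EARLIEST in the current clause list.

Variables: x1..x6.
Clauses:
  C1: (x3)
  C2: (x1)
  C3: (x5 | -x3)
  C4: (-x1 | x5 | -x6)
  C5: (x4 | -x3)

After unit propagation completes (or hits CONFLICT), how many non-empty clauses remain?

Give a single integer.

Answer: 0

Derivation:
unit clause [3] forces x3=T; simplify:
  drop -3 from [5, -3] -> [5]
  drop -3 from [4, -3] -> [4]
  satisfied 1 clause(s); 4 remain; assigned so far: [3]
unit clause [1] forces x1=T; simplify:
  drop -1 from [-1, 5, -6] -> [5, -6]
  satisfied 1 clause(s); 3 remain; assigned so far: [1, 3]
unit clause [5] forces x5=T; simplify:
  satisfied 2 clause(s); 1 remain; assigned so far: [1, 3, 5]
unit clause [4] forces x4=T; simplify:
  satisfied 1 clause(s); 0 remain; assigned so far: [1, 3, 4, 5]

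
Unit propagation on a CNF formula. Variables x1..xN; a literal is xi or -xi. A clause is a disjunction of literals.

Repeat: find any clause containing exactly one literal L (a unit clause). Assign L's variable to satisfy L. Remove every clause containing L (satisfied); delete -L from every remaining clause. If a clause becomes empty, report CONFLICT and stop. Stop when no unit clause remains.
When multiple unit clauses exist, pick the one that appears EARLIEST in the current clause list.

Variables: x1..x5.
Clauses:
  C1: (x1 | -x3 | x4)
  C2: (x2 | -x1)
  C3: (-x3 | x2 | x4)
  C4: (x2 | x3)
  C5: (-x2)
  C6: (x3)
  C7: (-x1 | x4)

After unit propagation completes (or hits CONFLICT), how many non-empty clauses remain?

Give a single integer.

unit clause [-2] forces x2=F; simplify:
  drop 2 from [2, -1] -> [-1]
  drop 2 from [-3, 2, 4] -> [-3, 4]
  drop 2 from [2, 3] -> [3]
  satisfied 1 clause(s); 6 remain; assigned so far: [2]
unit clause [-1] forces x1=F; simplify:
  drop 1 from [1, -3, 4] -> [-3, 4]
  satisfied 2 clause(s); 4 remain; assigned so far: [1, 2]
unit clause [3] forces x3=T; simplify:
  drop -3 from [-3, 4] -> [4]
  drop -3 from [-3, 4] -> [4]
  satisfied 2 clause(s); 2 remain; assigned so far: [1, 2, 3]
unit clause [4] forces x4=T; simplify:
  satisfied 2 clause(s); 0 remain; assigned so far: [1, 2, 3, 4]

Answer: 0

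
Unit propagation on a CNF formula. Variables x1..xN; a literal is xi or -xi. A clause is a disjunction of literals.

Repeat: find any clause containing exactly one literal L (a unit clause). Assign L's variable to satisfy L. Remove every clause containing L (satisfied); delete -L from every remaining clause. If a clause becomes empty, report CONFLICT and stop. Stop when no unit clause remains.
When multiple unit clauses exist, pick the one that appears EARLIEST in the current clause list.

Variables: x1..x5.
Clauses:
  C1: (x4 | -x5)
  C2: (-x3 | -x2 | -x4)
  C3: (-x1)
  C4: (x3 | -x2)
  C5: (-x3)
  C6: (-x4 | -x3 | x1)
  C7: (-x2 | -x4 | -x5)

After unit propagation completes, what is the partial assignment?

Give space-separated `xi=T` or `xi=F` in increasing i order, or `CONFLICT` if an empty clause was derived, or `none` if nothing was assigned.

unit clause [-1] forces x1=F; simplify:
  drop 1 from [-4, -3, 1] -> [-4, -3]
  satisfied 1 clause(s); 6 remain; assigned so far: [1]
unit clause [-3] forces x3=F; simplify:
  drop 3 from [3, -2] -> [-2]
  satisfied 3 clause(s); 3 remain; assigned so far: [1, 3]
unit clause [-2] forces x2=F; simplify:
  satisfied 2 clause(s); 1 remain; assigned so far: [1, 2, 3]

Answer: x1=F x2=F x3=F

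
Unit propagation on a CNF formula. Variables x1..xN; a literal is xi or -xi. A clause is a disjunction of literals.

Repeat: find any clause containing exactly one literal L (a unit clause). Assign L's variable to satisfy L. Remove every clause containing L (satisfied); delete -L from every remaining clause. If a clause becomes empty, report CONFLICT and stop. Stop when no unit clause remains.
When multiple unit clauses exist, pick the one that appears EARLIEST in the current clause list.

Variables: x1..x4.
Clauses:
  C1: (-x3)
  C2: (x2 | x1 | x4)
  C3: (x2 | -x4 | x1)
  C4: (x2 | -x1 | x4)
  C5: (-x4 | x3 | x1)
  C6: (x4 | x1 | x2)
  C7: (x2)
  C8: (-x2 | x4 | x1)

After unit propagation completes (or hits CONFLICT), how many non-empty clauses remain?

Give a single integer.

Answer: 2

Derivation:
unit clause [-3] forces x3=F; simplify:
  drop 3 from [-4, 3, 1] -> [-4, 1]
  satisfied 1 clause(s); 7 remain; assigned so far: [3]
unit clause [2] forces x2=T; simplify:
  drop -2 from [-2, 4, 1] -> [4, 1]
  satisfied 5 clause(s); 2 remain; assigned so far: [2, 3]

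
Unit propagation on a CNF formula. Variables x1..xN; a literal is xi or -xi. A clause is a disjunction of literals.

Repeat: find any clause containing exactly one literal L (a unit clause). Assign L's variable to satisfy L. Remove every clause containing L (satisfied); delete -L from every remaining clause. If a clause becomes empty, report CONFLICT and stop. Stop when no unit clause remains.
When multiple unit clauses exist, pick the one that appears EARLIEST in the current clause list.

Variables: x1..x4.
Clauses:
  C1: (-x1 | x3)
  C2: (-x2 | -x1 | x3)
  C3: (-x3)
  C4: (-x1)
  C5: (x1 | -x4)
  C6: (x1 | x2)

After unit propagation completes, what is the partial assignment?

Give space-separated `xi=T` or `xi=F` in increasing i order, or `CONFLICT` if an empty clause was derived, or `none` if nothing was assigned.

Answer: x1=F x2=T x3=F x4=F

Derivation:
unit clause [-3] forces x3=F; simplify:
  drop 3 from [-1, 3] -> [-1]
  drop 3 from [-2, -1, 3] -> [-2, -1]
  satisfied 1 clause(s); 5 remain; assigned so far: [3]
unit clause [-1] forces x1=F; simplify:
  drop 1 from [1, -4] -> [-4]
  drop 1 from [1, 2] -> [2]
  satisfied 3 clause(s); 2 remain; assigned so far: [1, 3]
unit clause [-4] forces x4=F; simplify:
  satisfied 1 clause(s); 1 remain; assigned so far: [1, 3, 4]
unit clause [2] forces x2=T; simplify:
  satisfied 1 clause(s); 0 remain; assigned so far: [1, 2, 3, 4]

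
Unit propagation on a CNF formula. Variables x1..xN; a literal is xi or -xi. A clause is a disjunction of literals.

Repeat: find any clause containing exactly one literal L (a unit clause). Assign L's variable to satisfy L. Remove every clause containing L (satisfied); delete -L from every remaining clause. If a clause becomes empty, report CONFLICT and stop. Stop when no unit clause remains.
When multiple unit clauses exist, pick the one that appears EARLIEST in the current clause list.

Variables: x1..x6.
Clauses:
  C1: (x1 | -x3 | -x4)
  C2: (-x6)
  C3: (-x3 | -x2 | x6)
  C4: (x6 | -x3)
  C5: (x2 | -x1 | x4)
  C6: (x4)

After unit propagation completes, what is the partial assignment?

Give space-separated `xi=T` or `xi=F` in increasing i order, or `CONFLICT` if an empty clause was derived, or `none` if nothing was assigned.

Answer: x3=F x4=T x6=F

Derivation:
unit clause [-6] forces x6=F; simplify:
  drop 6 from [-3, -2, 6] -> [-3, -2]
  drop 6 from [6, -3] -> [-3]
  satisfied 1 clause(s); 5 remain; assigned so far: [6]
unit clause [-3] forces x3=F; simplify:
  satisfied 3 clause(s); 2 remain; assigned so far: [3, 6]
unit clause [4] forces x4=T; simplify:
  satisfied 2 clause(s); 0 remain; assigned so far: [3, 4, 6]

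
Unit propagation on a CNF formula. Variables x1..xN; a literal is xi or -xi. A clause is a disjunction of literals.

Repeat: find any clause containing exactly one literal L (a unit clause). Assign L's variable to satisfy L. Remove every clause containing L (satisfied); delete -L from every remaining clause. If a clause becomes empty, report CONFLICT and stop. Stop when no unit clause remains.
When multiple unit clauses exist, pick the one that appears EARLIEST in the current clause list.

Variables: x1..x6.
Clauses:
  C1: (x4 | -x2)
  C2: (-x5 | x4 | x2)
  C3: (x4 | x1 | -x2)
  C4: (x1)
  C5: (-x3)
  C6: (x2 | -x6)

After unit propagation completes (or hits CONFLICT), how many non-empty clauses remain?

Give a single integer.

Answer: 3

Derivation:
unit clause [1] forces x1=T; simplify:
  satisfied 2 clause(s); 4 remain; assigned so far: [1]
unit clause [-3] forces x3=F; simplify:
  satisfied 1 clause(s); 3 remain; assigned so far: [1, 3]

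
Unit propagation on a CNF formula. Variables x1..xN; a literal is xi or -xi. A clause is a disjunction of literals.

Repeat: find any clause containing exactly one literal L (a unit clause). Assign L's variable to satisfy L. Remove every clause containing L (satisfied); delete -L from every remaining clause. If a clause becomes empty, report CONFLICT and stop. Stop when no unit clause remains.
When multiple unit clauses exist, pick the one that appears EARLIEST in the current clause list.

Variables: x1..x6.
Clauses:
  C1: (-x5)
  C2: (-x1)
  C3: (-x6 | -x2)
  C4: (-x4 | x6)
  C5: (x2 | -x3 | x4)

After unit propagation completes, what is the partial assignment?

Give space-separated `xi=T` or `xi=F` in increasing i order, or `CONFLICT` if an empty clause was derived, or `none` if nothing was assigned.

unit clause [-5] forces x5=F; simplify:
  satisfied 1 clause(s); 4 remain; assigned so far: [5]
unit clause [-1] forces x1=F; simplify:
  satisfied 1 clause(s); 3 remain; assigned so far: [1, 5]

Answer: x1=F x5=F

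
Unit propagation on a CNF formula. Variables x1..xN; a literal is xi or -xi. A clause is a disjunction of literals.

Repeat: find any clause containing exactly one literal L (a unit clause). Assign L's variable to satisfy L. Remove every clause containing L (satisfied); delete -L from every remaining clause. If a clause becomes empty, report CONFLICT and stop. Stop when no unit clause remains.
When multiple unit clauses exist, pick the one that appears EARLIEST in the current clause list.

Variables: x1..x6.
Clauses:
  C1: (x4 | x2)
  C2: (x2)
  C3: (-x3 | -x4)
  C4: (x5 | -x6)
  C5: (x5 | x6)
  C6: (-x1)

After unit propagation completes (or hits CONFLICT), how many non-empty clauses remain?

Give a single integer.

Answer: 3

Derivation:
unit clause [2] forces x2=T; simplify:
  satisfied 2 clause(s); 4 remain; assigned so far: [2]
unit clause [-1] forces x1=F; simplify:
  satisfied 1 clause(s); 3 remain; assigned so far: [1, 2]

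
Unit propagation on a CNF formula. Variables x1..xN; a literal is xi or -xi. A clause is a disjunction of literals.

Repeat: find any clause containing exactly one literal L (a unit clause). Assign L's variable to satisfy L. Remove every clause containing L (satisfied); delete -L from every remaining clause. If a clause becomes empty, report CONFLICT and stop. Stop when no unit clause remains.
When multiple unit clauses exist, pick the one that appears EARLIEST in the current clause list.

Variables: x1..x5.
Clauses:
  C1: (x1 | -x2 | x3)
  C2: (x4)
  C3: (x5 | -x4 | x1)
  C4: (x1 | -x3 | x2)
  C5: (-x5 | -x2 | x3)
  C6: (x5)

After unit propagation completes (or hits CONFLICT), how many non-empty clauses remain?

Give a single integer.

Answer: 3

Derivation:
unit clause [4] forces x4=T; simplify:
  drop -4 from [5, -4, 1] -> [5, 1]
  satisfied 1 clause(s); 5 remain; assigned so far: [4]
unit clause [5] forces x5=T; simplify:
  drop -5 from [-5, -2, 3] -> [-2, 3]
  satisfied 2 clause(s); 3 remain; assigned so far: [4, 5]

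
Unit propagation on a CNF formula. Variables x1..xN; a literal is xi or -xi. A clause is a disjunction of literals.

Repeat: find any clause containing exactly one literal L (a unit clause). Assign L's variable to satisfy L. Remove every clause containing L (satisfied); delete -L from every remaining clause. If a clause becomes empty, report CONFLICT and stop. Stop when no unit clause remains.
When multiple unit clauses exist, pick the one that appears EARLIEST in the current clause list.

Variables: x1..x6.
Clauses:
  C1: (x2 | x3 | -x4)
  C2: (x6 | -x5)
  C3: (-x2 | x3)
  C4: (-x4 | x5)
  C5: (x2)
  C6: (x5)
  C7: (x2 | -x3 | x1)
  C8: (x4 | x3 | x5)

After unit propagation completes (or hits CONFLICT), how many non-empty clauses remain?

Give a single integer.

unit clause [2] forces x2=T; simplify:
  drop -2 from [-2, 3] -> [3]
  satisfied 3 clause(s); 5 remain; assigned so far: [2]
unit clause [3] forces x3=T; simplify:
  satisfied 2 clause(s); 3 remain; assigned so far: [2, 3]
unit clause [5] forces x5=T; simplify:
  drop -5 from [6, -5] -> [6]
  satisfied 2 clause(s); 1 remain; assigned so far: [2, 3, 5]
unit clause [6] forces x6=T; simplify:
  satisfied 1 clause(s); 0 remain; assigned so far: [2, 3, 5, 6]

Answer: 0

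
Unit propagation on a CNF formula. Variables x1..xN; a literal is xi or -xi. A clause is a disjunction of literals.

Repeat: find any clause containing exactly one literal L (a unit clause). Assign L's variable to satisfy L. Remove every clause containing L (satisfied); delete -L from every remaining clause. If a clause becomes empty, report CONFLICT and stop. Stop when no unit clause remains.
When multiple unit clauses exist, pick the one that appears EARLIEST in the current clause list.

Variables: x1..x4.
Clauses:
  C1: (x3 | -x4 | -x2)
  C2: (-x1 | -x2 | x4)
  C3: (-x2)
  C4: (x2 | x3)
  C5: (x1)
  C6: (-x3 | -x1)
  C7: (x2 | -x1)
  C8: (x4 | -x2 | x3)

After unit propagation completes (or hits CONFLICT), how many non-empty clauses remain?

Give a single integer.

Answer: 0

Derivation:
unit clause [-2] forces x2=F; simplify:
  drop 2 from [2, 3] -> [3]
  drop 2 from [2, -1] -> [-1]
  satisfied 4 clause(s); 4 remain; assigned so far: [2]
unit clause [3] forces x3=T; simplify:
  drop -3 from [-3, -1] -> [-1]
  satisfied 1 clause(s); 3 remain; assigned so far: [2, 3]
unit clause [1] forces x1=T; simplify:
  drop -1 from [-1] -> [] (empty!)
  drop -1 from [-1] -> [] (empty!)
  satisfied 1 clause(s); 2 remain; assigned so far: [1, 2, 3]
CONFLICT (empty clause)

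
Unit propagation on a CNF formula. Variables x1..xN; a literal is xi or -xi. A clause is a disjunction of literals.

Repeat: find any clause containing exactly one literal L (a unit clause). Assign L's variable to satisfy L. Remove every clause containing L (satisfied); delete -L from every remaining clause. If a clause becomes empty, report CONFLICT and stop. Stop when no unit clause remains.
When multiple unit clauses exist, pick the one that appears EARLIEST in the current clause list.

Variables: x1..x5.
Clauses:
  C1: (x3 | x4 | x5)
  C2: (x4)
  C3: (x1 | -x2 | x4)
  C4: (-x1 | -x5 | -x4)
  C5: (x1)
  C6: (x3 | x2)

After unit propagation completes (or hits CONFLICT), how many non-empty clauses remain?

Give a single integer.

Answer: 1

Derivation:
unit clause [4] forces x4=T; simplify:
  drop -4 from [-1, -5, -4] -> [-1, -5]
  satisfied 3 clause(s); 3 remain; assigned so far: [4]
unit clause [1] forces x1=T; simplify:
  drop -1 from [-1, -5] -> [-5]
  satisfied 1 clause(s); 2 remain; assigned so far: [1, 4]
unit clause [-5] forces x5=F; simplify:
  satisfied 1 clause(s); 1 remain; assigned so far: [1, 4, 5]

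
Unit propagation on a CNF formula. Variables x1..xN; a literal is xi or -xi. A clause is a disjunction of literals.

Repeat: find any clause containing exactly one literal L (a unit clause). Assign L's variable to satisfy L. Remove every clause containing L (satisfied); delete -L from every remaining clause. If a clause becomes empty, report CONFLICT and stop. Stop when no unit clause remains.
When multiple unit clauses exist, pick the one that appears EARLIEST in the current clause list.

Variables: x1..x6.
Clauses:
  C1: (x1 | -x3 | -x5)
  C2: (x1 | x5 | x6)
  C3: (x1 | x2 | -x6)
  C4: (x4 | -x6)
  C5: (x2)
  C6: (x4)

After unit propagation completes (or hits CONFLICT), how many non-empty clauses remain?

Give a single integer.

unit clause [2] forces x2=T; simplify:
  satisfied 2 clause(s); 4 remain; assigned so far: [2]
unit clause [4] forces x4=T; simplify:
  satisfied 2 clause(s); 2 remain; assigned so far: [2, 4]

Answer: 2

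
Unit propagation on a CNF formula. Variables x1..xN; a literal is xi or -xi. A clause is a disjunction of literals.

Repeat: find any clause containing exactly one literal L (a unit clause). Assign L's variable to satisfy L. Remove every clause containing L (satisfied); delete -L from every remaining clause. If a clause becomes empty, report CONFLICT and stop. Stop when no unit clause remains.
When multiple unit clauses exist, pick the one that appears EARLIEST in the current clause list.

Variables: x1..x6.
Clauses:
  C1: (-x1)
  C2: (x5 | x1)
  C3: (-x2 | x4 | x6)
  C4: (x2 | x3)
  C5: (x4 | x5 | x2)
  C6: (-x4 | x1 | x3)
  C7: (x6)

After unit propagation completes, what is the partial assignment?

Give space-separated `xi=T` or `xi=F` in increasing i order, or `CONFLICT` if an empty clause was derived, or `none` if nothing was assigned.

unit clause [-1] forces x1=F; simplify:
  drop 1 from [5, 1] -> [5]
  drop 1 from [-4, 1, 3] -> [-4, 3]
  satisfied 1 clause(s); 6 remain; assigned so far: [1]
unit clause [5] forces x5=T; simplify:
  satisfied 2 clause(s); 4 remain; assigned so far: [1, 5]
unit clause [6] forces x6=T; simplify:
  satisfied 2 clause(s); 2 remain; assigned so far: [1, 5, 6]

Answer: x1=F x5=T x6=T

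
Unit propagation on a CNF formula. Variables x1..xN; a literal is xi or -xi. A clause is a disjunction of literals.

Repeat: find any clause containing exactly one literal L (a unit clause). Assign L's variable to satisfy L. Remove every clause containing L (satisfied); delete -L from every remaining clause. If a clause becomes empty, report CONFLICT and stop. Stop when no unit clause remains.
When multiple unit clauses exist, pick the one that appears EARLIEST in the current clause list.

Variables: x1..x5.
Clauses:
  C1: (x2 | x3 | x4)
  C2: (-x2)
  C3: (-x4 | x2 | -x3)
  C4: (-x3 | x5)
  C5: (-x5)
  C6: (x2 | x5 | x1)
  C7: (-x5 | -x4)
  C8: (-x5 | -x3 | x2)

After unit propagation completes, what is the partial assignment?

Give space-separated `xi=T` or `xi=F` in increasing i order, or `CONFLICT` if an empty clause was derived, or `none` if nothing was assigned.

unit clause [-2] forces x2=F; simplify:
  drop 2 from [2, 3, 4] -> [3, 4]
  drop 2 from [-4, 2, -3] -> [-4, -3]
  drop 2 from [2, 5, 1] -> [5, 1]
  drop 2 from [-5, -3, 2] -> [-5, -3]
  satisfied 1 clause(s); 7 remain; assigned so far: [2]
unit clause [-5] forces x5=F; simplify:
  drop 5 from [-3, 5] -> [-3]
  drop 5 from [5, 1] -> [1]
  satisfied 3 clause(s); 4 remain; assigned so far: [2, 5]
unit clause [-3] forces x3=F; simplify:
  drop 3 from [3, 4] -> [4]
  satisfied 2 clause(s); 2 remain; assigned so far: [2, 3, 5]
unit clause [4] forces x4=T; simplify:
  satisfied 1 clause(s); 1 remain; assigned so far: [2, 3, 4, 5]
unit clause [1] forces x1=T; simplify:
  satisfied 1 clause(s); 0 remain; assigned so far: [1, 2, 3, 4, 5]

Answer: x1=T x2=F x3=F x4=T x5=F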